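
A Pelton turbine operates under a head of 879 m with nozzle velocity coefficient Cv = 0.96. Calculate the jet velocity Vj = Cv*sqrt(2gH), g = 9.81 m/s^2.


Vj = 0.96 * sqrt(2*9.81*879) = 126.0710 m/s


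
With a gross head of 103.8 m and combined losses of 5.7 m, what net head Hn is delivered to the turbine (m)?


Hn = 103.8 - 5.7 = 98.1000 m


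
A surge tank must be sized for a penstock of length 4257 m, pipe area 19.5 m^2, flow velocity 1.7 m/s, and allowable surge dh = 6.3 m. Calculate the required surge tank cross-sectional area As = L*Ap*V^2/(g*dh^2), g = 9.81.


As = 4257 * 19.5 * 1.7^2 / (9.81 * 6.3^2) = 616.1494 m^2


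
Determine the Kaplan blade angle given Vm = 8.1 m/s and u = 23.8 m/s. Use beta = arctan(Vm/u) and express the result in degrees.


beta = arctan(8.1 / 23.8) = 18.7953 degrees


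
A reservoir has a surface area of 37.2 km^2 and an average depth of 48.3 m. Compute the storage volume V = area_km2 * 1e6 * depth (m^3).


V = 37.2 * 1e6 * 48.3 = 1.7968e+09 m^3


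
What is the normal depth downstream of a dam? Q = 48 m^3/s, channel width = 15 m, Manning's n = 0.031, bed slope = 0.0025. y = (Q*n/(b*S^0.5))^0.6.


y = (48 * 0.031 / (15 * 0.0025^0.5))^0.6 = 1.5084 m


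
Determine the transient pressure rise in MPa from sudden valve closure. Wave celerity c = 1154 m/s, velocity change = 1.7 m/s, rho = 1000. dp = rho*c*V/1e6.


dp = 1000 * 1154 * 1.7 / 1e6 = 1.9618 MPa


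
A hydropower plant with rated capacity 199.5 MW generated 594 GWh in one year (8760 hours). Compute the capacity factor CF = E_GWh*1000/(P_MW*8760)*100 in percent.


CF = 594 * 1000 / (199.5 * 8760) * 100 = 33.9891 %


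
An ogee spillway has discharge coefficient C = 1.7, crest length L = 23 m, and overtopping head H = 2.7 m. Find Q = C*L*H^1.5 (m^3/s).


Q = 1.7 * 23 * 2.7^1.5 = 173.4692 m^3/s


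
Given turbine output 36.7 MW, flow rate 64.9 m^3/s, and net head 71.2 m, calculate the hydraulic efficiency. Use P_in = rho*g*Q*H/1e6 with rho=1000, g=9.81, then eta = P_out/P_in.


P_in = 1000 * 9.81 * 64.9 * 71.2 / 1e6 = 45.3308 MW
eta = 36.7 / 45.3308 = 0.8096


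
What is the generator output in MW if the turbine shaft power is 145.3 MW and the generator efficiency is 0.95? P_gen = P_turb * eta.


P_gen = 145.3 * 0.95 = 138.0350 MW


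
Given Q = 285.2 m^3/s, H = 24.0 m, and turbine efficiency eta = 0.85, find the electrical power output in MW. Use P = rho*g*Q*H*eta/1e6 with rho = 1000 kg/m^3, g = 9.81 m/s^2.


P = 1000 * 9.81 * 285.2 * 24.0 * 0.85 / 1e6 = 57.0754 MW


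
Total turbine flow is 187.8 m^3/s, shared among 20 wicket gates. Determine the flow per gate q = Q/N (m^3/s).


q = 187.8 / 20 = 9.3900 m^3/s


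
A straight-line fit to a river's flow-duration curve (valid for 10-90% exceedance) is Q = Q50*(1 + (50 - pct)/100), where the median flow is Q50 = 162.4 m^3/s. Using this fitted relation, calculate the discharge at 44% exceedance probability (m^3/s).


Q = 162.4 * (1 + (50 - 44)/100) = 172.1440 m^3/s


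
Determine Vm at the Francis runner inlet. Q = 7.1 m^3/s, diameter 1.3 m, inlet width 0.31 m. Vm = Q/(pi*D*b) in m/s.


Vm = 7.1 / (pi * 1.3 * 0.31) = 5.6079 m/s


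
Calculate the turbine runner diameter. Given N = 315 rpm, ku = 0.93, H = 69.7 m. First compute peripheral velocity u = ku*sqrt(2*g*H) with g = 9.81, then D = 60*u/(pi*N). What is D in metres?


u = 0.93 * sqrt(2*9.81*69.7) = 34.3913 m/s
D = 60 * 34.3913 / (pi * 315) = 2.0852 m


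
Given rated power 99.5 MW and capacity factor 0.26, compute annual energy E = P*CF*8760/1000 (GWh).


E = 99.5 * 0.26 * 8760 / 1000 = 226.6212 GWh


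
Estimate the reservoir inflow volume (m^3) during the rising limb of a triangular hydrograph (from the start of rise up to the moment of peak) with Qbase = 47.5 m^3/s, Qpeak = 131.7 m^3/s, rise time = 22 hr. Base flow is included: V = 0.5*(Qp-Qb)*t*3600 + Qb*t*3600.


V = 0.5*(131.7 - 47.5)*22*3600 + 47.5*22*3600 = 7.0963e+06 m^3


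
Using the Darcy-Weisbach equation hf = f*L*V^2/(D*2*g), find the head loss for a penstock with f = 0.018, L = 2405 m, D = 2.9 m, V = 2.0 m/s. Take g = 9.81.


hf = 0.018 * 2405 * 2.0^2 / (2.9 * 2 * 9.81) = 3.0433 m


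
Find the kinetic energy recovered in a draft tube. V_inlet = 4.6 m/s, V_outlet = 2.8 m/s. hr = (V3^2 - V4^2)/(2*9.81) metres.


hr = (4.6^2 - 2.8^2) / (2*9.81) = 0.6789 m


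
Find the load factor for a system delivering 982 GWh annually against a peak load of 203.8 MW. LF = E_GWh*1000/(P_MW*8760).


LF = 982 * 1000 / (203.8 * 8760) = 0.5501


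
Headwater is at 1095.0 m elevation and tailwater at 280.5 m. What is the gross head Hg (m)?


Hg = 1095.0 - 280.5 = 814.5000 m


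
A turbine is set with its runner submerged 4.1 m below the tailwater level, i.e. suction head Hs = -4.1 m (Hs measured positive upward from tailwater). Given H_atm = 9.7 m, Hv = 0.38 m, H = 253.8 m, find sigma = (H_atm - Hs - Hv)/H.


sigma = (9.7 - (-4.1) - 0.38) / 253.8 = 0.0529


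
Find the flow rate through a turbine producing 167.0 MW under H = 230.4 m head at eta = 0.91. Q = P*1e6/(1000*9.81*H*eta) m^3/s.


Q = 167.0 * 1e6 / (1000 * 9.81 * 230.4 * 0.91) = 81.1939 m^3/s


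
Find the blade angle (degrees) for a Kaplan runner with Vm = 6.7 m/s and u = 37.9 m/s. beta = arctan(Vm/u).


beta = arctan(6.7 / 37.9) = 10.0252 degrees


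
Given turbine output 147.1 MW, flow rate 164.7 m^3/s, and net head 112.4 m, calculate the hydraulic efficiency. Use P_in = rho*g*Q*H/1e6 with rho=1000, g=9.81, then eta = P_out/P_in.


P_in = 1000 * 9.81 * 164.7 * 112.4 / 1e6 = 181.6055 MW
eta = 147.1 / 181.6055 = 0.8100


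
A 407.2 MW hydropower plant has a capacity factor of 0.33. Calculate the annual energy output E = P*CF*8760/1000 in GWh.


E = 407.2 * 0.33 * 8760 / 1000 = 1177.1338 GWh


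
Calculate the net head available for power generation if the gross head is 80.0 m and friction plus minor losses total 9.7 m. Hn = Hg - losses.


Hn = 80.0 - 9.7 = 70.3000 m


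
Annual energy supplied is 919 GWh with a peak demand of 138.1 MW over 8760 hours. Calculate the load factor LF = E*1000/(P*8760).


LF = 919 * 1000 / (138.1 * 8760) = 0.7597


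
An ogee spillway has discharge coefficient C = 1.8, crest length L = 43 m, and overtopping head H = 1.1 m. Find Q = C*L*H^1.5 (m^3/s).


Q = 1.8 * 43 * 1.1^1.5 = 89.2956 m^3/s


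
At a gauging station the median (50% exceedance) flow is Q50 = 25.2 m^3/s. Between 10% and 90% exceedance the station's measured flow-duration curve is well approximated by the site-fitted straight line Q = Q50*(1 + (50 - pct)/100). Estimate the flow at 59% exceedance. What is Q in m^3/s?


Q = 25.2 * (1 + (50 - 59)/100) = 22.9320 m^3/s


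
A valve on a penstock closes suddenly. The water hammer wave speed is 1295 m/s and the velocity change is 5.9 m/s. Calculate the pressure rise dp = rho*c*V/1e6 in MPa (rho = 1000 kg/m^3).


dp = 1000 * 1295 * 5.9 / 1e6 = 7.6405 MPa


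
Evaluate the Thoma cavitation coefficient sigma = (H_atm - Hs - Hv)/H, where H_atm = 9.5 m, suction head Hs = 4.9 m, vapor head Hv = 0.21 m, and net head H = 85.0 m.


sigma = (9.5 - 4.9 - 0.21) / 85.0 = 0.0516


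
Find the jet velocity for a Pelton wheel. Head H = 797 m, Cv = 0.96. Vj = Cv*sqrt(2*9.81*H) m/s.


Vj = 0.96 * sqrt(2*9.81*797) = 120.0466 m/s


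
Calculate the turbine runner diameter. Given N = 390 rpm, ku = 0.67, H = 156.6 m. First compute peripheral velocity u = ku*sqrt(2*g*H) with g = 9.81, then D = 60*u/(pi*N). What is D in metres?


u = 0.67 * sqrt(2*9.81*156.6) = 37.1381 m/s
D = 60 * 37.1381 / (pi * 390) = 1.8187 m


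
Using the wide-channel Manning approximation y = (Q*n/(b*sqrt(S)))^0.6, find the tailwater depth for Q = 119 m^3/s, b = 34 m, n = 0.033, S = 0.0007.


y = (119 * 0.033 / (34 * 0.0007^0.5))^0.6 = 2.4211 m


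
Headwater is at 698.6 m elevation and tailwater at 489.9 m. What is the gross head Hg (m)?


Hg = 698.6 - 489.9 = 208.7000 m


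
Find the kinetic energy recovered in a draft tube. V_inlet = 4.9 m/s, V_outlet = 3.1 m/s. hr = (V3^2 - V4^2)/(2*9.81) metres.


hr = (4.9^2 - 3.1^2) / (2*9.81) = 0.7339 m


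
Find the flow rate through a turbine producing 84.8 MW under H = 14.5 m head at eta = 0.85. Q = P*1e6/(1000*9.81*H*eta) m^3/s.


Q = 84.8 * 1e6 / (1000 * 9.81 * 14.5 * 0.85) = 701.3583 m^3/s


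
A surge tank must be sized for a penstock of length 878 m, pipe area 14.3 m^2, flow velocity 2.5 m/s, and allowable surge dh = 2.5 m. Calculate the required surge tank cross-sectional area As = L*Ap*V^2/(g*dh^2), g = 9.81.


As = 878 * 14.3 * 2.5^2 / (9.81 * 2.5^2) = 1279.8573 m^2


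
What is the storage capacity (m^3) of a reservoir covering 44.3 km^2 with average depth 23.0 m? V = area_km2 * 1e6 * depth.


V = 44.3 * 1e6 * 23.0 = 1.0189e+09 m^3


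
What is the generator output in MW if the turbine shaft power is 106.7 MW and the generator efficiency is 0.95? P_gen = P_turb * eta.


P_gen = 106.7 * 0.95 = 101.3650 MW


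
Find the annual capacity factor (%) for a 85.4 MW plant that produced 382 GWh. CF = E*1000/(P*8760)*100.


CF = 382 * 1000 / (85.4 * 8760) * 100 = 51.0624 %


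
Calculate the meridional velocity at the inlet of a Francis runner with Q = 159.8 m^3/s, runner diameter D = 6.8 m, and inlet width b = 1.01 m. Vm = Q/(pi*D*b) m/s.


Vm = 159.8 / (pi * 6.8 * 1.01) = 7.4062 m/s


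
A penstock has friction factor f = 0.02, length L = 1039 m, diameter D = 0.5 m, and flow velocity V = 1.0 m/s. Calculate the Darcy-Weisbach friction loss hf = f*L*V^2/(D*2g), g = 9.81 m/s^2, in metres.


hf = 0.02 * 1039 * 1.0^2 / (0.5 * 2 * 9.81) = 2.1182 m


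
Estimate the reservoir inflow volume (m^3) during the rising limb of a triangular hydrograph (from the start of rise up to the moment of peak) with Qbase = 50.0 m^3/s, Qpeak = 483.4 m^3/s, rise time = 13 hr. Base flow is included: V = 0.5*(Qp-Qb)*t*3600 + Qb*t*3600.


V = 0.5*(483.4 - 50.0)*13*3600 + 50.0*13*3600 = 1.2482e+07 m^3


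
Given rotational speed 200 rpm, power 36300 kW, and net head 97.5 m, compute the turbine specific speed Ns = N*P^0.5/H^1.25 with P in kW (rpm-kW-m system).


Ns = 200 * 36300^0.5 / 97.5^1.25 = 124.3734


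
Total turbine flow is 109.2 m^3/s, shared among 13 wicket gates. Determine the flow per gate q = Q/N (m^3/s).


q = 109.2 / 13 = 8.4000 m^3/s


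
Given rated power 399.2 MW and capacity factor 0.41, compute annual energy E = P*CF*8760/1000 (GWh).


E = 399.2 * 0.41 * 8760 / 1000 = 1433.7667 GWh


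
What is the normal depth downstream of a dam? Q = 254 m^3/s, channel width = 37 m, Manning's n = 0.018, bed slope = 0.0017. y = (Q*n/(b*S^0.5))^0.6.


y = (254 * 0.018 / (37 * 0.0017^0.5))^0.6 = 1.9320 m


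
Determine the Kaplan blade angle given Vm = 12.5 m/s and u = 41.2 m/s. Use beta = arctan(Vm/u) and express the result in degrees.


beta = arctan(12.5 / 41.2) = 16.8777 degrees


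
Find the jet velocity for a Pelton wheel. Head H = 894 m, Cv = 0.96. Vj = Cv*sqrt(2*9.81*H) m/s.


Vj = 0.96 * sqrt(2*9.81*894) = 127.1421 m/s


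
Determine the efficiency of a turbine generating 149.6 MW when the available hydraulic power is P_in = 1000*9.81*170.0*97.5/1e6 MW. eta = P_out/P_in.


P_in = 1000 * 9.81 * 170.0 * 97.5 / 1e6 = 162.6008 MW
eta = 149.6 / 162.6008 = 0.9200


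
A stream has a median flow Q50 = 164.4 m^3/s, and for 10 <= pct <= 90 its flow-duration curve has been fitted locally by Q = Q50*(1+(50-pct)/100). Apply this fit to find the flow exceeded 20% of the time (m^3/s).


Q = 164.4 * (1 + (50 - 20)/100) = 213.7200 m^3/s


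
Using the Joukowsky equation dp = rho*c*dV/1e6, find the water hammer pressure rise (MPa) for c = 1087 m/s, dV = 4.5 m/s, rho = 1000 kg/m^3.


dp = 1000 * 1087 * 4.5 / 1e6 = 4.8915 MPa


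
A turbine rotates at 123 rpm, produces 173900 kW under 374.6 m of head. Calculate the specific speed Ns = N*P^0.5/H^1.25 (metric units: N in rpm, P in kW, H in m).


Ns = 123 * 173900^0.5 / 374.6^1.25 = 31.1240


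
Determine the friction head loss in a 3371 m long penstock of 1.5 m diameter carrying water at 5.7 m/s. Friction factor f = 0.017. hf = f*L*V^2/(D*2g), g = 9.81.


hf = 0.017 * 3371 * 5.7^2 / (1.5 * 2 * 9.81) = 63.2655 m


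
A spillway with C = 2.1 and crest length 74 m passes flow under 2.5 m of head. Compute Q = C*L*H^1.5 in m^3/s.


Q = 2.1 * 74 * 2.5^1.5 = 614.2724 m^3/s


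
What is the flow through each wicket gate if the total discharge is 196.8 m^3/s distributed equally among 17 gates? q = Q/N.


q = 196.8 / 17 = 11.5765 m^3/s


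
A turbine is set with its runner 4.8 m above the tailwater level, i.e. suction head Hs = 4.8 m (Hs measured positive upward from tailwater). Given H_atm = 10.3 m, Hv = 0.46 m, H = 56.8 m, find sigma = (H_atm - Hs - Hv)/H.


sigma = (10.3 - 4.8 - 0.46) / 56.8 = 0.0887


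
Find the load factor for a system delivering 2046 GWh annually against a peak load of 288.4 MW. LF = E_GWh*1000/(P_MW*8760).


LF = 2046 * 1000 / (288.4 * 8760) = 0.8099


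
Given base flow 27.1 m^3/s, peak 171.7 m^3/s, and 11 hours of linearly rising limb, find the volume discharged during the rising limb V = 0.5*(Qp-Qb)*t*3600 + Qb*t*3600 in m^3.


V = 0.5*(171.7 - 27.1)*11*3600 + 27.1*11*3600 = 3.9362e+06 m^3


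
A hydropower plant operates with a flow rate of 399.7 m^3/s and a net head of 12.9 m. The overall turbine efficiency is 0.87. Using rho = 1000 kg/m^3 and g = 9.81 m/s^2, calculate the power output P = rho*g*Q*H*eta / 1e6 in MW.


P = 1000 * 9.81 * 399.7 * 12.9 * 0.87 / 1e6 = 44.0060 MW


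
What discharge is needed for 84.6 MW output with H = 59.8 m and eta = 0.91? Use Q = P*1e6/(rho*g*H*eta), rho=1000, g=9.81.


Q = 84.6 * 1e6 / (1000 * 9.81 * 59.8 * 0.91) = 158.4743 m^3/s


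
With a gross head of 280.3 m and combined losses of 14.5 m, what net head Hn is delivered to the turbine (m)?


Hn = 280.3 - 14.5 = 265.8000 m


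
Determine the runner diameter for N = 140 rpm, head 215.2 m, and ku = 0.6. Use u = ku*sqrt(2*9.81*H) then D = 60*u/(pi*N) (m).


u = 0.6 * sqrt(2*9.81*215.2) = 38.9872 m/s
D = 60 * 38.9872 / (pi * 140) = 5.3186 m


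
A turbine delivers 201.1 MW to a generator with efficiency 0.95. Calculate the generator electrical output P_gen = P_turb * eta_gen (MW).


P_gen = 201.1 * 0.95 = 191.0450 MW


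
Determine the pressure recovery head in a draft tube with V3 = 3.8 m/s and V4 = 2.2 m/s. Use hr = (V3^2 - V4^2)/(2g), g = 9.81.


hr = (3.8^2 - 2.2^2) / (2*9.81) = 0.4893 m


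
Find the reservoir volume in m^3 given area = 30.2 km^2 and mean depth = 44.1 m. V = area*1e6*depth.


V = 30.2 * 1e6 * 44.1 = 1.3318e+09 m^3


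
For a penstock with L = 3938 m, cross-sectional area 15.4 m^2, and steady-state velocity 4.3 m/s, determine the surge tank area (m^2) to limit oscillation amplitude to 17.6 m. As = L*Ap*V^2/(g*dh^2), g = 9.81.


As = 3938 * 15.4 * 4.3^2 / (9.81 * 17.6^2) = 369.0107 m^2


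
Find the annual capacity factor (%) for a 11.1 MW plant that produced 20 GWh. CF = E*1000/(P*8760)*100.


CF = 20 * 1000 / (11.1 * 8760) * 100 = 20.5685 %


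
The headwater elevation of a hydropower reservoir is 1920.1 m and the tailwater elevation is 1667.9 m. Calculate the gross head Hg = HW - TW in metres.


Hg = 1920.1 - 1667.9 = 252.2000 m


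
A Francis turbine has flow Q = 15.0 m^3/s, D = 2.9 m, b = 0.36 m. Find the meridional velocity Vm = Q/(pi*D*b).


Vm = 15.0 / (pi * 2.9 * 0.36) = 4.5734 m/s


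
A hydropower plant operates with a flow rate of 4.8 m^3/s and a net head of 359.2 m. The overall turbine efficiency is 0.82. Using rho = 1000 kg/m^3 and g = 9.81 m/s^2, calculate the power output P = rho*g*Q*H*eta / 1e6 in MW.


P = 1000 * 9.81 * 4.8 * 359.2 * 0.82 / 1e6 = 13.8695 MW


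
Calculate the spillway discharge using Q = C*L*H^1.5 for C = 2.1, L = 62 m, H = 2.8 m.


Q = 2.1 * 62 * 2.8^1.5 = 610.0256 m^3/s


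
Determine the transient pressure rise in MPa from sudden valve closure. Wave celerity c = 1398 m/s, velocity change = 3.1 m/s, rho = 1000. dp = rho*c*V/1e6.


dp = 1000 * 1398 * 3.1 / 1e6 = 4.3338 MPa


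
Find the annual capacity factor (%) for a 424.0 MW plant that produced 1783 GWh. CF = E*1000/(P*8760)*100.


CF = 1783 * 1000 / (424.0 * 8760) * 100 = 48.0044 %


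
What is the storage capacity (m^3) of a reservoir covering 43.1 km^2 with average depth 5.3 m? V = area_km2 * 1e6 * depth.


V = 43.1 * 1e6 * 5.3 = 2.2843e+08 m^3


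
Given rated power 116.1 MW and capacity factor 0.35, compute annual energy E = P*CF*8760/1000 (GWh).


E = 116.1 * 0.35 * 8760 / 1000 = 355.9626 GWh


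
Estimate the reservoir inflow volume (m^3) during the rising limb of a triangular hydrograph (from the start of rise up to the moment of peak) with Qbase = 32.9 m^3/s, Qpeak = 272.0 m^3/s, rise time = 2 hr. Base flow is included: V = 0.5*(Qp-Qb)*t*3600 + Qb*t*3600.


V = 0.5*(272.0 - 32.9)*2*3600 + 32.9*2*3600 = 1.0976e+06 m^3


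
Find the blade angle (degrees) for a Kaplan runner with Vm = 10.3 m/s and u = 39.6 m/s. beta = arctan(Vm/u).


beta = arctan(10.3 / 39.6) = 14.5796 degrees


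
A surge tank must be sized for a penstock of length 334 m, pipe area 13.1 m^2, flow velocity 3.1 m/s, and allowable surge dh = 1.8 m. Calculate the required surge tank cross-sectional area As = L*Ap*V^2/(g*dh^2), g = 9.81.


As = 334 * 13.1 * 3.1^2 / (9.81 * 1.8^2) = 1322.9004 m^2


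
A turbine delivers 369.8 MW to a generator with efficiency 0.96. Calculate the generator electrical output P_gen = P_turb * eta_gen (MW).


P_gen = 369.8 * 0.96 = 355.0080 MW


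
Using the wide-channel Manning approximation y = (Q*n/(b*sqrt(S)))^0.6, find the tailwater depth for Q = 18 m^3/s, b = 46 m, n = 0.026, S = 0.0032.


y = (18 * 0.026 / (46 * 0.0032^0.5))^0.6 = 0.3572 m


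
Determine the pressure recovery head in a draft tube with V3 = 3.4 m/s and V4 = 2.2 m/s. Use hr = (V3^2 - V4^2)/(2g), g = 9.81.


hr = (3.4^2 - 2.2^2) / (2*9.81) = 0.3425 m


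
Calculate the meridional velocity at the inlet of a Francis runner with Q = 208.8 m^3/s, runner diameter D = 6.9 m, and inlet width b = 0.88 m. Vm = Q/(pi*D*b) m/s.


Vm = 208.8 / (pi * 6.9 * 0.88) = 10.9458 m/s


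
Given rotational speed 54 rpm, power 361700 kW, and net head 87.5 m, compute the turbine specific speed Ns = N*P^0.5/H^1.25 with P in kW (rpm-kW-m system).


Ns = 54 * 361700^0.5 / 87.5^1.25 = 121.3551


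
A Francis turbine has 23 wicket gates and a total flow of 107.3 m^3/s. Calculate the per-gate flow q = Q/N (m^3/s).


q = 107.3 / 23 = 4.6652 m^3/s


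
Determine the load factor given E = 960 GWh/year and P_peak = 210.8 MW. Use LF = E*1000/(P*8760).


LF = 960 * 1000 / (210.8 * 8760) = 0.5199


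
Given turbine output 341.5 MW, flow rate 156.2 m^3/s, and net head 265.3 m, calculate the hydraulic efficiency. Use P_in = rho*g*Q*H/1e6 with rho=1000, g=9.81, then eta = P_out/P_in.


P_in = 1000 * 9.81 * 156.2 * 265.3 / 1e6 = 406.5250 MW
eta = 341.5 / 406.5250 = 0.8400


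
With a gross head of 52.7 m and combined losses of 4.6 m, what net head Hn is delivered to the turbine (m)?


Hn = 52.7 - 4.6 = 48.1000 m


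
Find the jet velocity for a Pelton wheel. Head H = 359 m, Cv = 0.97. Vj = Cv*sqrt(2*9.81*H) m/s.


Vj = 0.97 * sqrt(2*9.81*359) = 81.4083 m/s


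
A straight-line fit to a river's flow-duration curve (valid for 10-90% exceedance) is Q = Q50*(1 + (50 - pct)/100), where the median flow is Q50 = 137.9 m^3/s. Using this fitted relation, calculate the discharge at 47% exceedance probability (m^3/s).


Q = 137.9 * (1 + (50 - 47)/100) = 142.0370 m^3/s


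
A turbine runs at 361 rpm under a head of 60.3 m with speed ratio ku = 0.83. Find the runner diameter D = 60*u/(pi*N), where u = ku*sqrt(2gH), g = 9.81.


u = 0.83 * sqrt(2*9.81*60.3) = 28.5487 m/s
D = 60 * 28.5487 / (pi * 361) = 1.5104 m


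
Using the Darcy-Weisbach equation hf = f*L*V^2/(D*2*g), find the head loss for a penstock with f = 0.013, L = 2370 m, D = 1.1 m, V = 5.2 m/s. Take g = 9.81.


hf = 0.013 * 2370 * 5.2^2 / (1.1 * 2 * 9.81) = 38.6017 m


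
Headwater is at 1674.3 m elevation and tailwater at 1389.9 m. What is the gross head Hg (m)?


Hg = 1674.3 - 1389.9 = 284.4000 m


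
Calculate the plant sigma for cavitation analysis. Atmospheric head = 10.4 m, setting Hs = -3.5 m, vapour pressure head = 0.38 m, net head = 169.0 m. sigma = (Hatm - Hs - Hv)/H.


sigma = (10.4 - (-3.5) - 0.38) / 169.0 = 0.0800


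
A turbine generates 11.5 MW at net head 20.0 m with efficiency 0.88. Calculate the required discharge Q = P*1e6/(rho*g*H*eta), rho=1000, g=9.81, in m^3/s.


Q = 11.5 * 1e6 / (1000 * 9.81 * 20.0 * 0.88) = 66.6064 m^3/s


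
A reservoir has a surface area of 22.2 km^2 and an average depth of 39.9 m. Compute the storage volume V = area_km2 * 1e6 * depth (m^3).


V = 22.2 * 1e6 * 39.9 = 8.8578e+08 m^3


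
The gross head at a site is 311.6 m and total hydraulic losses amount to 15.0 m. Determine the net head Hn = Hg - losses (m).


Hn = 311.6 - 15.0 = 296.6000 m


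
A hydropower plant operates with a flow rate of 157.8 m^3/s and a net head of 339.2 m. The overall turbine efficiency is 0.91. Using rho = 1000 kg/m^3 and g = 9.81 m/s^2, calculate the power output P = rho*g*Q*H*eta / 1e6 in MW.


P = 1000 * 9.81 * 157.8 * 339.2 * 0.91 / 1e6 = 477.8298 MW


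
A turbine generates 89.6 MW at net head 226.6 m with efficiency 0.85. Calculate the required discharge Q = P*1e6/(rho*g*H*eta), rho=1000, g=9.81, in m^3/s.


Q = 89.6 * 1e6 / (1000 * 9.81 * 226.6 * 0.85) = 47.4198 m^3/s


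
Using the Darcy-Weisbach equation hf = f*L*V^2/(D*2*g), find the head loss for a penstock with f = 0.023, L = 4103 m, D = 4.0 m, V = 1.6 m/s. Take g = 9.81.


hf = 0.023 * 4103 * 1.6^2 / (4.0 * 2 * 9.81) = 3.0783 m


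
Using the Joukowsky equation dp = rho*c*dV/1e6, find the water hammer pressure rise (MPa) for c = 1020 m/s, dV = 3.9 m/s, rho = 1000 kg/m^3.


dp = 1000 * 1020 * 3.9 / 1e6 = 3.9780 MPa


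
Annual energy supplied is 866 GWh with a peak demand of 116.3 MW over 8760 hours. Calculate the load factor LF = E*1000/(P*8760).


LF = 866 * 1000 / (116.3 * 8760) = 0.8500


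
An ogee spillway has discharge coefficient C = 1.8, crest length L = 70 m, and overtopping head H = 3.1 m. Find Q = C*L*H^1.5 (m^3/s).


Q = 1.8 * 70 * 3.1^1.5 = 687.7223 m^3/s


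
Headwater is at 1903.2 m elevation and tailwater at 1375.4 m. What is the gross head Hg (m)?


Hg = 1903.2 - 1375.4 = 527.8000 m


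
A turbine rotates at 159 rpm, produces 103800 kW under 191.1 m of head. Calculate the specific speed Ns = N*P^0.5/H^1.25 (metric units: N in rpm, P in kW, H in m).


Ns = 159 * 103800^0.5 / 191.1^1.25 = 72.0975


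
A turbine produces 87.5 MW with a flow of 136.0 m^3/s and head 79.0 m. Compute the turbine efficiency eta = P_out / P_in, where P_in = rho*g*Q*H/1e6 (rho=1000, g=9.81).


P_in = 1000 * 9.81 * 136.0 * 79.0 / 1e6 = 105.3986 MW
eta = 87.5 / 105.3986 = 0.8302


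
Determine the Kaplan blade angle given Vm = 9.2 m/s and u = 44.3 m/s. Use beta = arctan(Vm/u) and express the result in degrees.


beta = arctan(9.2 / 44.3) = 11.7321 degrees


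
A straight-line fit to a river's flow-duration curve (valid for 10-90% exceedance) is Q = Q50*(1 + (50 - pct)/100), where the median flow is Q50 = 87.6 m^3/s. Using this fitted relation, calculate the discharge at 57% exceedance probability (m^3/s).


Q = 87.6 * (1 + (50 - 57)/100) = 81.4680 m^3/s


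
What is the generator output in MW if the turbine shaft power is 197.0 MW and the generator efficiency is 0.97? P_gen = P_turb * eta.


P_gen = 197.0 * 0.97 = 191.0900 MW


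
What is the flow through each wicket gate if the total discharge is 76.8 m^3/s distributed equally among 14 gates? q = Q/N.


q = 76.8 / 14 = 5.4857 m^3/s


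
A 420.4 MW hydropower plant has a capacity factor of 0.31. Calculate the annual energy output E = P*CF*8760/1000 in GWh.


E = 420.4 * 0.31 * 8760 / 1000 = 1141.6382 GWh


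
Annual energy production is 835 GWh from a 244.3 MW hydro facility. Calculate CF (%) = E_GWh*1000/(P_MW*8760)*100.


CF = 835 * 1000 / (244.3 * 8760) * 100 = 39.0175 %


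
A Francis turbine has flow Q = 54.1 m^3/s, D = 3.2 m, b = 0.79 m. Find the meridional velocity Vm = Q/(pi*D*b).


Vm = 54.1 / (pi * 3.2 * 0.79) = 6.8119 m/s


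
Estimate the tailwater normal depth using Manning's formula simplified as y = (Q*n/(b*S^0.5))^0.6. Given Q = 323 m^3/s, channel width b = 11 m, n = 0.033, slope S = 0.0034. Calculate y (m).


y = (323 * 0.033 / (11 * 0.0034^0.5))^0.6 = 5.3995 m


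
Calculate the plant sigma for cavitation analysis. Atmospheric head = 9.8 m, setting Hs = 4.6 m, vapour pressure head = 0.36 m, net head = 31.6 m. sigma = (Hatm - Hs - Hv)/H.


sigma = (9.8 - 4.6 - 0.36) / 31.6 = 0.1532


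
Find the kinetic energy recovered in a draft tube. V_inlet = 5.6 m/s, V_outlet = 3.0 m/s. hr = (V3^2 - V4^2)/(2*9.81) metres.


hr = (5.6^2 - 3.0^2) / (2*9.81) = 1.1397 m


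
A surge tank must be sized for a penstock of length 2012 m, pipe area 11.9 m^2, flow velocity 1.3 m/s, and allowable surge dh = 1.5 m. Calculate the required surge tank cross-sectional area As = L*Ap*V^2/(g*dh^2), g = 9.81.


As = 2012 * 11.9 * 1.3^2 / (9.81 * 1.5^2) = 1833.2011 m^2


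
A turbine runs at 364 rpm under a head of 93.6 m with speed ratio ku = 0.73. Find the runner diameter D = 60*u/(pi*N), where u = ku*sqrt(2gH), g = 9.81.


u = 0.73 * sqrt(2*9.81*93.6) = 31.2831 m/s
D = 60 * 31.2831 / (pi * 364) = 1.6414 m


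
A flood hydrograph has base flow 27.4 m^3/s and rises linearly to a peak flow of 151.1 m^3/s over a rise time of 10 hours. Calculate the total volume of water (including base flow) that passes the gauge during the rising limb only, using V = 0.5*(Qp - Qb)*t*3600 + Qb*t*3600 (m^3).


V = 0.5*(151.1 - 27.4)*10*3600 + 27.4*10*3600 = 3.2130e+06 m^3


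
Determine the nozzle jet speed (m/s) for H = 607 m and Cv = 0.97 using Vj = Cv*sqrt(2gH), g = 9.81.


Vj = 0.97 * sqrt(2*9.81*607) = 105.8560 m/s


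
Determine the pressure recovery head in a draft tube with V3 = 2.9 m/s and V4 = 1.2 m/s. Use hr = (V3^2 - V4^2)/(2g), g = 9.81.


hr = (2.9^2 - 1.2^2) / (2*9.81) = 0.3552 m


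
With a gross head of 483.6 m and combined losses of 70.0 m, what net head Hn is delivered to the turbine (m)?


Hn = 483.6 - 70.0 = 413.6000 m


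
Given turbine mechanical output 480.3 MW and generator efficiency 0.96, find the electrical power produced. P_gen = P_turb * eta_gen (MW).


P_gen = 480.3 * 0.96 = 461.0880 MW


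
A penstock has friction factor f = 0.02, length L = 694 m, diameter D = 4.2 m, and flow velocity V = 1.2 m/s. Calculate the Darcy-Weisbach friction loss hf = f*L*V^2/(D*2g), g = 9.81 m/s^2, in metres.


hf = 0.02 * 694 * 1.2^2 / (4.2 * 2 * 9.81) = 0.2426 m


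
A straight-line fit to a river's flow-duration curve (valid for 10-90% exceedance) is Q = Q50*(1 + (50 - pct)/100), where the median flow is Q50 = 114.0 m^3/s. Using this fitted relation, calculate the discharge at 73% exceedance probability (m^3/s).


Q = 114.0 * (1 + (50 - 73)/100) = 87.7800 m^3/s


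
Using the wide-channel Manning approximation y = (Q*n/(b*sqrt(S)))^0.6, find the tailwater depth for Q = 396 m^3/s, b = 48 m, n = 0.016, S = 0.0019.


y = (396 * 0.016 / (48 * 0.0019^0.5))^0.6 = 1.9441 m


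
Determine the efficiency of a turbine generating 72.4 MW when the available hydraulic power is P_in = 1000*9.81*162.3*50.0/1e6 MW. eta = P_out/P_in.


P_in = 1000 * 9.81 * 162.3 * 50.0 / 1e6 = 79.6081 MW
eta = 72.4 / 79.6081 = 0.9095


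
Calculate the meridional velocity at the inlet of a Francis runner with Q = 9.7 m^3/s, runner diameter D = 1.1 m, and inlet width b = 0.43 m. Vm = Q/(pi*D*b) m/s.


Vm = 9.7 / (pi * 1.1 * 0.43) = 6.5277 m/s


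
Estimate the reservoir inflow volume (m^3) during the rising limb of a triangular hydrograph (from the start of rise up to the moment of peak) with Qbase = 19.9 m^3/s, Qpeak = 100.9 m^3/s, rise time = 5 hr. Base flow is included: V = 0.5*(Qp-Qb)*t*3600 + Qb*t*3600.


V = 0.5*(100.9 - 19.9)*5*3600 + 19.9*5*3600 = 1.0872e+06 m^3


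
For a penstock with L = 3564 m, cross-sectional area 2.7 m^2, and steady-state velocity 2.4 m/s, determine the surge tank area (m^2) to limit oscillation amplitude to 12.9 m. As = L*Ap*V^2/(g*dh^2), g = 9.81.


As = 3564 * 2.7 * 2.4^2 / (9.81 * 12.9^2) = 33.9528 m^2


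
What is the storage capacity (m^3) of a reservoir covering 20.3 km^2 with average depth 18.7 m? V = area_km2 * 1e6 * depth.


V = 20.3 * 1e6 * 18.7 = 3.7961e+08 m^3


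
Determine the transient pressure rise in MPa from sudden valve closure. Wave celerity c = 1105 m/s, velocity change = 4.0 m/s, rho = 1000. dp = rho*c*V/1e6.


dp = 1000 * 1105 * 4.0 / 1e6 = 4.4200 MPa


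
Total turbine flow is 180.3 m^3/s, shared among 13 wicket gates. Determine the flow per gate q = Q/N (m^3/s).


q = 180.3 / 13 = 13.8692 m^3/s


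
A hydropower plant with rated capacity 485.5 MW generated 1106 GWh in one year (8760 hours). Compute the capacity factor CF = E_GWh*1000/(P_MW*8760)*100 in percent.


CF = 1106 * 1000 / (485.5 * 8760) * 100 = 26.0053 %


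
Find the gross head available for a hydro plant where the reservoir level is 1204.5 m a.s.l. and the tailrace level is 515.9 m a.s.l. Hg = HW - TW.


Hg = 1204.5 - 515.9 = 688.6000 m


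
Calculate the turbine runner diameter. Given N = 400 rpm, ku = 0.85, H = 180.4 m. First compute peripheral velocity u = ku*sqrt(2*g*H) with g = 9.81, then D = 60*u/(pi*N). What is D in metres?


u = 0.85 * sqrt(2*9.81*180.4) = 50.5693 m/s
D = 60 * 50.5693 / (pi * 400) = 2.4145 m


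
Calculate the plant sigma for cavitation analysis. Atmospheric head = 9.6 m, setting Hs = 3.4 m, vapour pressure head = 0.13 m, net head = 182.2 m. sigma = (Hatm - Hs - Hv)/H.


sigma = (9.6 - 3.4 - 0.13) / 182.2 = 0.0333


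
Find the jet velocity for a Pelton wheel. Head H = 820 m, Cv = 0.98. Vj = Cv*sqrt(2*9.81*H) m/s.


Vj = 0.98 * sqrt(2*9.81*820) = 124.3033 m/s


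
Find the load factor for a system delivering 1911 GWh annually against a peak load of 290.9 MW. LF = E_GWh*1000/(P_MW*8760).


LF = 1911 * 1000 / (290.9 * 8760) = 0.7499


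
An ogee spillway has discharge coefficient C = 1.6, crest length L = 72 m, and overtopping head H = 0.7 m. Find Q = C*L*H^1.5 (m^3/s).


Q = 1.6 * 72 * 0.7^1.5 = 67.4683 m^3/s


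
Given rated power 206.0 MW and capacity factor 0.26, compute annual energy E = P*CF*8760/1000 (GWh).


E = 206.0 * 0.26 * 8760 / 1000 = 469.1856 GWh


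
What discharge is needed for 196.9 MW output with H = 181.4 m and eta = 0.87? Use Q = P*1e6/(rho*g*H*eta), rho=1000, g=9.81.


Q = 196.9 * 1e6 / (1000 * 9.81 * 181.4 * 0.87) = 127.1804 m^3/s


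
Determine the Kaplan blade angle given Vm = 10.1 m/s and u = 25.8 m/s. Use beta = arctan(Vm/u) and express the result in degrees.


beta = arctan(10.1 / 25.8) = 21.3790 degrees


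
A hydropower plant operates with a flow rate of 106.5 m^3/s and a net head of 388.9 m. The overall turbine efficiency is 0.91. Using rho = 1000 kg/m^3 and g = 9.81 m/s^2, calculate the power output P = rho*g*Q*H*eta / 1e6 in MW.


P = 1000 * 9.81 * 106.5 * 388.9 * 0.91 / 1e6 = 369.7413 MW


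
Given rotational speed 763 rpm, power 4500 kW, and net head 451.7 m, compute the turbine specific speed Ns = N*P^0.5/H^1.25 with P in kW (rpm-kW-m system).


Ns = 763 * 4500^0.5 / 451.7^1.25 = 24.5792


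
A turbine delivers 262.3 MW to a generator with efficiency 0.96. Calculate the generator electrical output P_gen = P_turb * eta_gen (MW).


P_gen = 262.3 * 0.96 = 251.8080 MW


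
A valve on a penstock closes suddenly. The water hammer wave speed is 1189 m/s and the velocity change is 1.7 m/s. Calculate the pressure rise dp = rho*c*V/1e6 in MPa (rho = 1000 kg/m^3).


dp = 1000 * 1189 * 1.7 / 1e6 = 2.0213 MPa


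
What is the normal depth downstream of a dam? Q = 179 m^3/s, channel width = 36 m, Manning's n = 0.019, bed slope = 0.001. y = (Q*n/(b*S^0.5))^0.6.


y = (179 * 0.019 / (36 * 0.001^0.5))^0.6 = 1.9283 m


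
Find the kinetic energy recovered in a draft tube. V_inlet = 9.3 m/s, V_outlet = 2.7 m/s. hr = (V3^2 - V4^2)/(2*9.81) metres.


hr = (9.3^2 - 2.7^2) / (2*9.81) = 4.0367 m


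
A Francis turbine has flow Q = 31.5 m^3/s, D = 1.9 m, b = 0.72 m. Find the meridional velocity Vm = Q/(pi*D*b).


Vm = 31.5 / (pi * 1.9 * 0.72) = 7.3295 m/s


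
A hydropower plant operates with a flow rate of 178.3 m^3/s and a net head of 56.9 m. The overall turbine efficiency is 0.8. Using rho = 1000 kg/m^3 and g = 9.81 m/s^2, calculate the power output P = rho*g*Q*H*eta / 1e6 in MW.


P = 1000 * 9.81 * 178.3 * 56.9 * 0.8 / 1e6 = 79.6201 MW


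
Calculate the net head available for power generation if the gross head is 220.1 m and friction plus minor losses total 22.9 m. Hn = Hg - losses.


Hn = 220.1 - 22.9 = 197.2000 m


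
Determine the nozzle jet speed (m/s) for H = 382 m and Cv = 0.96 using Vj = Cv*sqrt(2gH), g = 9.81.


Vj = 0.96 * sqrt(2*9.81*382) = 83.1098 m/s


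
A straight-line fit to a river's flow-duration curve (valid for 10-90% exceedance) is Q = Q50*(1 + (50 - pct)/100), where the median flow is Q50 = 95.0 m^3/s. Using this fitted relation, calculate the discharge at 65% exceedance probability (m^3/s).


Q = 95.0 * (1 + (50 - 65)/100) = 80.7500 m^3/s


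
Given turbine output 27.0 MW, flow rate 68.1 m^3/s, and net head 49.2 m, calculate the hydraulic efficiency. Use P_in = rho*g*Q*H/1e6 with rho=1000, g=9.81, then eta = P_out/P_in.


P_in = 1000 * 9.81 * 68.1 * 49.2 / 1e6 = 32.8686 MW
eta = 27.0 / 32.8686 = 0.8215


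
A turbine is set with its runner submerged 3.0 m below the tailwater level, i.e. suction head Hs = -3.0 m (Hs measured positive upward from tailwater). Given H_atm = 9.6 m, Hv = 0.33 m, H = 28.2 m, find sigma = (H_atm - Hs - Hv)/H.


sigma = (9.6 - (-3.0) - 0.33) / 28.2 = 0.4351


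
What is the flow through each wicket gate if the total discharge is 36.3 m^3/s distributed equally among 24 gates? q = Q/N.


q = 36.3 / 24 = 1.5125 m^3/s


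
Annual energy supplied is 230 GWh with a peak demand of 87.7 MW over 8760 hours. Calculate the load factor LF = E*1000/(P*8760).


LF = 230 * 1000 / (87.7 * 8760) = 0.2994


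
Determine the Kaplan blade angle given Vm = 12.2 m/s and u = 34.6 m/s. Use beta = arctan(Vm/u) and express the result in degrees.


beta = arctan(12.2 / 34.6) = 19.4227 degrees


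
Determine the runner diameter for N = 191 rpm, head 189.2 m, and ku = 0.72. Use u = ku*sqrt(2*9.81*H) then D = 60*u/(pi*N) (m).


u = 0.72 * sqrt(2*9.81*189.2) = 43.8675 m/s
D = 60 * 43.8675 / (pi * 191) = 4.3864 m


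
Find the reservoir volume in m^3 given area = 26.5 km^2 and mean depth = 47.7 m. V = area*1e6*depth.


V = 26.5 * 1e6 * 47.7 = 1.2640e+09 m^3


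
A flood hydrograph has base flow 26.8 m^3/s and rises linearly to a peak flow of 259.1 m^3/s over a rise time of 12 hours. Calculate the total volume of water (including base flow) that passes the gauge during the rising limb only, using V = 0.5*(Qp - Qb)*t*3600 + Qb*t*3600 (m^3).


V = 0.5*(259.1 - 26.8)*12*3600 + 26.8*12*3600 = 6.1754e+06 m^3


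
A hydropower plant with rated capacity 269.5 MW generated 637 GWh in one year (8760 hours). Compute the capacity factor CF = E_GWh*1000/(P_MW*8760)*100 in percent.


CF = 637 * 1000 / (269.5 * 8760) * 100 = 26.9822 %


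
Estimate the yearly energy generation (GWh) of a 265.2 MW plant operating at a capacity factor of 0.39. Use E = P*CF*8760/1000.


E = 265.2 * 0.39 * 8760 / 1000 = 906.0293 GWh


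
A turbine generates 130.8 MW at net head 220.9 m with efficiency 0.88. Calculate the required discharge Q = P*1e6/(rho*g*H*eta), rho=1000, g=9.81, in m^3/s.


Q = 130.8 * 1e6 / (1000 * 9.81 * 220.9 * 0.88) = 68.5899 m^3/s


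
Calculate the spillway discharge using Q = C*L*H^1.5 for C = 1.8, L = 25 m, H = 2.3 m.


Q = 1.8 * 25 * 2.3^1.5 = 156.9655 m^3/s


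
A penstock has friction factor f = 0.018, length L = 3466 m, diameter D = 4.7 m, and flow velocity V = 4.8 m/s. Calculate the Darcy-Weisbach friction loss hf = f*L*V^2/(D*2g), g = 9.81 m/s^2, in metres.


hf = 0.018 * 3466 * 4.8^2 / (4.7 * 2 * 9.81) = 15.5879 m


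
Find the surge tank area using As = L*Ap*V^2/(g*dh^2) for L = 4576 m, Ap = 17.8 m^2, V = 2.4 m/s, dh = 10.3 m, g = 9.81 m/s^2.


As = 4576 * 17.8 * 2.4^2 / (9.81 * 10.3^2) = 450.8012 m^2


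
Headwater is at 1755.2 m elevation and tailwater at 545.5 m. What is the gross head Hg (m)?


Hg = 1755.2 - 545.5 = 1209.7000 m


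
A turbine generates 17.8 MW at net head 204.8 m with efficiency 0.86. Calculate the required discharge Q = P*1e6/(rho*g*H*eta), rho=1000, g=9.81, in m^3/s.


Q = 17.8 * 1e6 / (1000 * 9.81 * 204.8 * 0.86) = 10.3020 m^3/s


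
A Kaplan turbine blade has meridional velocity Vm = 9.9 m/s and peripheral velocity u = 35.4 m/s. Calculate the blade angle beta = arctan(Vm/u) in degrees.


beta = arctan(9.9 / 35.4) = 15.6242 degrees


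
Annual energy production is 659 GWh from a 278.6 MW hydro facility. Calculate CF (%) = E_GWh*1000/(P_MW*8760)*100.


CF = 659 * 1000 / (278.6 * 8760) * 100 = 27.0023 %


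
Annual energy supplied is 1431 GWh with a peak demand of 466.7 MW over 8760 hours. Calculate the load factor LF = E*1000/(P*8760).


LF = 1431 * 1000 / (466.7 * 8760) = 0.3500


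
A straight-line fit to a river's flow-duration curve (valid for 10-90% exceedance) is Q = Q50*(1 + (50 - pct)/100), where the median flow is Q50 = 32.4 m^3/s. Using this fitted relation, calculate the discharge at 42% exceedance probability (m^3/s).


Q = 32.4 * (1 + (50 - 42)/100) = 34.9920 m^3/s


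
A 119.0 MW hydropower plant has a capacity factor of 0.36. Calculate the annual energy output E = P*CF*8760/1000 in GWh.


E = 119.0 * 0.36 * 8760 / 1000 = 375.2784 GWh


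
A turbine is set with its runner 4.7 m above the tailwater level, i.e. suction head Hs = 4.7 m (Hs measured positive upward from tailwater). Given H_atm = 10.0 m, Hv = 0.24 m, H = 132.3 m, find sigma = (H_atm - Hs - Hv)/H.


sigma = (10.0 - 4.7 - 0.24) / 132.3 = 0.0382


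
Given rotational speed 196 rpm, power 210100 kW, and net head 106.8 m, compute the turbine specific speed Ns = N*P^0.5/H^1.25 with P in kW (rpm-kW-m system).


Ns = 196 * 210100^0.5 / 106.8^1.25 = 261.6707


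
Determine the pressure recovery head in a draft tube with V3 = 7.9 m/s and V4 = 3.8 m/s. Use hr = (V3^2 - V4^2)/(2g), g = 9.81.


hr = (7.9^2 - 3.8^2) / (2*9.81) = 2.4450 m


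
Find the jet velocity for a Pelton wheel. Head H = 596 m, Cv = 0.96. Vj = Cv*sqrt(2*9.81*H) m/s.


Vj = 0.96 * sqrt(2*9.81*596) = 103.8111 m/s


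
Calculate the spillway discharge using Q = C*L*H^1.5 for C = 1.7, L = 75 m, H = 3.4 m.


Q = 1.7 * 75 * 3.4^1.5 = 799.3345 m^3/s


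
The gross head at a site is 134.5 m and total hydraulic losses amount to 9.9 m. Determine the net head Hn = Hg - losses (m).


Hn = 134.5 - 9.9 = 124.6000 m


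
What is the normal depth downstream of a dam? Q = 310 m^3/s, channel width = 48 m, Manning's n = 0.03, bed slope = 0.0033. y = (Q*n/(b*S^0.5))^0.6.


y = (310 * 0.03 / (48 * 0.0033^0.5))^0.6 = 2.0739 m


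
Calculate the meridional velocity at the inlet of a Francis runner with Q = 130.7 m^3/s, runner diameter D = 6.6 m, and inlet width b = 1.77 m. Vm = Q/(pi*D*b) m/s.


Vm = 130.7 / (pi * 6.6 * 1.77) = 3.5613 m/s
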